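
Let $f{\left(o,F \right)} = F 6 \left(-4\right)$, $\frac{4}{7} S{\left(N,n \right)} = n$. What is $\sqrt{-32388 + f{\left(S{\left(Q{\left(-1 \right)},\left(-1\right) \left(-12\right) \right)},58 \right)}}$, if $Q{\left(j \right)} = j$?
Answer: $2 i \sqrt{8445} \approx 183.79 i$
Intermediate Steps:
$S{\left(N,n \right)} = \frac{7 n}{4}$
$f{\left(o,F \right)} = - 24 F$ ($f{\left(o,F \right)} = 6 F \left(-4\right) = - 24 F$)
$\sqrt{-32388 + f{\left(S{\left(Q{\left(-1 \right)},\left(-1\right) \left(-12\right) \right)},58 \right)}} = \sqrt{-32388 - 1392} = \sqrt{-33780} = 2 i \sqrt{8445}$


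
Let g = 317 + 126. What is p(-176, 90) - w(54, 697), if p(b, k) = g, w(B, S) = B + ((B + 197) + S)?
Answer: -559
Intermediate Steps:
w(B, S) = 197 + S + 2*B (w(B, S) = B + ((197 + B) + S) = B + (197 + B + S) = 197 + S + 2*B)
g = 443
p(b, k) = 443
p(-176, 90) - w(54, 697) = 443 - (197 + 697 + 2*54) = 443 - (197 + 697 + 108) = 443 - 1*1002 = 443 - 1002 = -559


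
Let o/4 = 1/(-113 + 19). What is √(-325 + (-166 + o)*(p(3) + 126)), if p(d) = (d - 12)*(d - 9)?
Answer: I*√66739765/47 ≈ 173.82*I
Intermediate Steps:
p(d) = (-12 + d)*(-9 + d)
o = -2/47 (o = 4/(-113 + 19) = 4/(-94) = 4*(-1/94) = -2/47 ≈ -0.042553)
√(-325 + (-166 + o)*(p(3) + 126)) = √(-325 + (-166 - 2/47)*((108 + 3² - 21*3) + 126)) = √(-325 - 7804*((108 + 9 - 63) + 126)/47) = √(-325 - 7804*(54 + 126)/47) = √(-325 - 7804/47*180) = √(-325 - 1404720/47) = √(-1419995/47) = I*√66739765/47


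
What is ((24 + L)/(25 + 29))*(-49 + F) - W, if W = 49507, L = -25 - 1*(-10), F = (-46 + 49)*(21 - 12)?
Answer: -148532/3 ≈ -49511.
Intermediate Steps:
F = 27 (F = 3*9 = 27)
L = -15 (L = -25 + 10 = -15)
((24 + L)/(25 + 29))*(-49 + F) - W = ((24 - 15)/(25 + 29))*(-49 + 27) - 1*49507 = (9/54)*(-22) - 49507 = (9*(1/54))*(-22) - 49507 = (⅙)*(-22) - 49507 = -11/3 - 49507 = -148532/3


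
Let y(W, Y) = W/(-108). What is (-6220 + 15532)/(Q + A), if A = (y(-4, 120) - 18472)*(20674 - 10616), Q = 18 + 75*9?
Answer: -251424/5016338383 ≈ -5.0121e-5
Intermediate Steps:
y(W, Y) = -W/108 (y(W, Y) = W*(-1/108) = -W/108)
Q = 693 (Q = 18 + 675 = 693)
A = -5016357094/27 (A = (-1/108*(-4) - 18472)*(20674 - 10616) = (1/27 - 18472)*10058 = -498743/27*10058 = -5016357094/27 ≈ -1.8579e+8)
(-6220 + 15532)/(Q + A) = (-6220 + 15532)/(693 - 5016357094/27) = 9312/(-5016338383/27) = 9312*(-27/5016338383) = -251424/5016338383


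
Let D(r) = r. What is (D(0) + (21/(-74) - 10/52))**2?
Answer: 52441/231361 ≈ 0.22666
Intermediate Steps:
(D(0) + (21/(-74) - 10/52))**2 = (0 + (21/(-74) - 10/52))**2 = (0 + (21*(-1/74) - 10*1/52))**2 = (0 + (-21/74 - 5/26))**2 = (0 - 229/481)**2 = (-229/481)**2 = 52441/231361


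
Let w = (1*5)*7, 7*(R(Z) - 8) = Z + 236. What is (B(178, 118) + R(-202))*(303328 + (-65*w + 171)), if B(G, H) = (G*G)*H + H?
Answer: 1126229200800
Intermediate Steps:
R(Z) = 292/7 + Z/7 (R(Z) = 8 + (Z + 236)/7 = 8 + (236 + Z)/7 = 8 + (236/7 + Z/7) = 292/7 + Z/7)
w = 35 (w = 5*7 = 35)
B(G, H) = H + H*G**2 (B(G, H) = G**2*H + H = H*G**2 + H = H + H*G**2)
(B(178, 118) + R(-202))*(303328 + (-65*w + 171)) = (118*(1 + 178**2) + (292/7 + (1/7)*(-202)))*(303328 + (-65*35 + 171)) = (118*(1 + 31684) + (292/7 - 202/7))*(303328 + (-2275 + 171)) = (118*31685 + 90/7)*(303328 - 2104) = (3738830 + 90/7)*301224 = (26171900/7)*301224 = 1126229200800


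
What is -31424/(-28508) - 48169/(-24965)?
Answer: 539425503/177925555 ≈ 3.0317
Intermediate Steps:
-31424/(-28508) - 48169/(-24965) = -31424*(-1/28508) - 48169*(-1/24965) = 7856/7127 + 48169/24965 = 539425503/177925555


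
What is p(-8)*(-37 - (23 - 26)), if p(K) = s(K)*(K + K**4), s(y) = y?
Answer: 1111936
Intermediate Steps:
p(K) = K*(K + K**4)
p(-8)*(-37 - (23 - 26)) = ((-8)**2 + (-8)**5)*(-37 - (23 - 26)) = (64 - 32768)*(-37 - 1*(-3)) = -32704*(-37 + 3) = -32704*(-34) = 1111936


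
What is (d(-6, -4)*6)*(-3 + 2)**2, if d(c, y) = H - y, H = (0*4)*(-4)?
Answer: 24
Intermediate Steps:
H = 0 (H = 0*(-4) = 0)
d(c, y) = -y (d(c, y) = 0 - y = -y)
(d(-6, -4)*6)*(-3 + 2)**2 = (-1*(-4)*6)*(-3 + 2)**2 = (4*6)*(-1)**2 = 24*1 = 24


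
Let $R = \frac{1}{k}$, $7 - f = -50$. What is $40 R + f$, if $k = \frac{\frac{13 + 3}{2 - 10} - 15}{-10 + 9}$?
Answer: $\frac{1009}{17} \approx 59.353$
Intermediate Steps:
$f = 57$ ($f = 7 - -50 = 7 + 50 = 57$)
$k = 17$ ($k = \frac{\frac{16}{-8} - 15}{-1} = \left(16 \left(- \frac{1}{8}\right) - 15\right) \left(-1\right) = \left(-2 - 15\right) \left(-1\right) = \left(-17\right) \left(-1\right) = 17$)
$R = \frac{1}{17} \approx 0.058824$
$40 R + f = 40 \cdot \frac{1}{17} + 57 = \frac{40}{17} + 57 = \frac{1009}{17}$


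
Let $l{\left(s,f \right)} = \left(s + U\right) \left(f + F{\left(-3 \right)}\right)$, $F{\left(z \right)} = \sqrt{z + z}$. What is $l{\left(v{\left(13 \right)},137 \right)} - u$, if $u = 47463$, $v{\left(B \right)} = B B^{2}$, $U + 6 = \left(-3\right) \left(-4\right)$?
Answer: $254348 + 2203 i \sqrt{6} \approx 2.5435 \cdot 10^{5} + 5396.2 i$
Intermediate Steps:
$U = 6$ ($U = -6 - -12 = -6 + 12 = 6$)
$F{\left(z \right)} = \sqrt{2} \sqrt{z}$ ($F{\left(z \right)} = \sqrt{2 z} = \sqrt{2} \sqrt{z}$)
$v{\left(B \right)} = B^{3}$
$l{\left(s,f \right)} = \left(6 + s\right) \left(f + i \sqrt{6}\right)$ ($l{\left(s,f \right)} = \left(s + 6\right) \left(f + \sqrt{2} \sqrt{-3}\right) = \left(6 + s\right) \left(f + \sqrt{2} i \sqrt{3}\right) = \left(6 + s\right) \left(f + i \sqrt{6}\right)$)
$l{\left(v{\left(13 \right)},137 \right)} - u = \left(6 \cdot 137 + 137 \cdot 13^{3} + 6 i \sqrt{6} + i 13^{3} \sqrt{6}\right) - 47463 = \left(822 + 137 \cdot 2197 + 6 i \sqrt{6} + i 2197 \sqrt{6}\right) - 47463 = \left(822 + 300989 + 6 i \sqrt{6} + 2197 i \sqrt{6}\right) - 47463 = \left(301811 + 2203 i \sqrt{6}\right) - 47463 = 254348 + 2203 i \sqrt{6}$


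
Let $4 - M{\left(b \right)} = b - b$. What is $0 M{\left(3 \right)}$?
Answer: $0$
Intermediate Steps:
$M{\left(b \right)} = 4$ ($M{\left(b \right)} = 4 - \left(b - b\right) = 4 - 0 = 4 + 0 = 4$)
$0 M{\left(3 \right)} = 0 \cdot 4 = 0$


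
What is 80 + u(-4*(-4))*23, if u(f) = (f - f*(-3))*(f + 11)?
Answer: 39824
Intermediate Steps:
u(f) = 4*f*(11 + f) (u(f) = (f + 3*f)*(11 + f) = (4*f)*(11 + f) = 4*f*(11 + f))
80 + u(-4*(-4))*23 = 80 + (4*(-4*(-4))*(11 - 4*(-4)))*23 = 80 + (4*16*(11 + 16))*23 = 80 + (4*16*27)*23 = 80 + 1728*23 = 80 + 39744 = 39824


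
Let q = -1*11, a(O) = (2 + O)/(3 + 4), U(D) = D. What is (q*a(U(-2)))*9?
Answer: 0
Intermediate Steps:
a(O) = 2/7 + O/7 (a(O) = (2 + O)/7 = (2 + O)*(1/7) = 2/7 + O/7)
q = -11
(q*a(U(-2)))*9 = -11*(2/7 + (1/7)*(-2))*9 = -11*(2/7 - 2/7)*9 = -11*0*9 = 0*9 = 0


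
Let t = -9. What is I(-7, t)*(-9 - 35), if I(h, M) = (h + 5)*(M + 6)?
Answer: -264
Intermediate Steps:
I(h, M) = (5 + h)*(6 + M)
I(-7, t)*(-9 - 35) = (30 + 5*(-9) + 6*(-7) - 9*(-7))*(-9 - 35) = (30 - 45 - 42 + 63)*(-44) = 6*(-44) = -264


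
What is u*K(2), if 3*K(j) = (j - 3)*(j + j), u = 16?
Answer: -64/3 ≈ -21.333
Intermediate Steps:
K(j) = 2*j*(-3 + j)/3 (K(j) = ((j - 3)*(j + j))/3 = ((-3 + j)*(2*j))/3 = (2*j*(-3 + j))/3 = 2*j*(-3 + j)/3)
u*K(2) = 16*((⅔)*2*(-3 + 2)) = 16*((⅔)*2*(-1)) = 16*(-4/3) = -64/3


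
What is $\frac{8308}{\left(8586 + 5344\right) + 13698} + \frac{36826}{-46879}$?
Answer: $- \frac{156989499}{323793253} \approx -0.48484$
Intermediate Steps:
$\frac{8308}{\left(8586 + 5344\right) + 13698} + \frac{36826}{-46879} = \frac{8308}{13930 + 13698} + 36826 \left(- \frac{1}{46879}\right) = \frac{8308}{27628} - \frac{36826}{46879} = 8308 \cdot \frac{1}{27628} - \frac{36826}{46879} = \frac{2077}{6907} - \frac{36826}{46879} = - \frac{156989499}{323793253}$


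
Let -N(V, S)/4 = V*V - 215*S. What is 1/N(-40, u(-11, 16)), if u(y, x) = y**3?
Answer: -1/1151060 ≈ -8.6876e-7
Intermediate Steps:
N(V, S) = -4*V**2 + 860*S (N(V, S) = -4*(V*V - 215*S) = -4*(V**2 - 215*S) = -4*V**2 + 860*S)
1/N(-40, u(-11, 16)) = 1/(-4*(-40)**2 + 860*(-11)**3) = 1/(-4*1600 + 860*(-1331)) = 1/(-6400 - 1144660) = 1/(-1151060) = -1/1151060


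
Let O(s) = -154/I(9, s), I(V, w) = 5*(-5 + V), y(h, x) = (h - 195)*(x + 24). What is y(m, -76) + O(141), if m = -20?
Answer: 111723/10 ≈ 11172.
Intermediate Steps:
y(h, x) = (-195 + h)*(24 + x)
I(V, w) = -25 + 5*V
O(s) = -77/10 (O(s) = -154/(-25 + 5*9) = -154/(-25 + 45) = -154/20 = -154*1/20 = -77/10)
y(m, -76) + O(141) = (-4680 - 195*(-76) + 24*(-20) - 20*(-76)) - 77/10 = (-4680 + 14820 - 480 + 1520) - 77/10 = 11180 - 77/10 = 111723/10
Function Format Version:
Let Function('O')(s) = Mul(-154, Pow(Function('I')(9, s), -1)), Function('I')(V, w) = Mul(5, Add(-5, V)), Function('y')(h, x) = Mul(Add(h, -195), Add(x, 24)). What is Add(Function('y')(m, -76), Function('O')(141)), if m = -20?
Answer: Rational(111723, 10) ≈ 11172.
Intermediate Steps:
Function('y')(h, x) = Mul(Add(-195, h), Add(24, x))
Function('I')(V, w) = Add(-25, Mul(5, V))
Function('O')(s) = Rational(-77, 10) (Function('O')(s) = Mul(-154, Pow(Add(-25, Mul(5, 9)), -1)) = Mul(-154, Pow(Add(-25, 45), -1)) = Mul(-154, Pow(20, -1)) = Mul(-154, Rational(1, 20)) = Rational(-77, 10))
Add(Function('y')(m, -76), Function('O')(141)) = Add(Add(-4680, Mul(-195, -76), Mul(24, -20), Mul(-20, -76)), Rational(-77, 10)) = Add(Add(-4680, 14820, -480, 1520), Rational(-77, 10)) = Add(11180, Rational(-77, 10)) = Rational(111723, 10)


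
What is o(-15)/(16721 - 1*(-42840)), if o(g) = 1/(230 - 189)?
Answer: 1/2442001 ≈ 4.0950e-7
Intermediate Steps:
o(g) = 1/41
o(-15)/(16721 - 1*(-42840)) = 1/(41*(16721 - 1*(-42840))) = 1/(41*(16721 + 42840)) = (1/41)/59561 = (1/41)*(1/59561) = 1/2442001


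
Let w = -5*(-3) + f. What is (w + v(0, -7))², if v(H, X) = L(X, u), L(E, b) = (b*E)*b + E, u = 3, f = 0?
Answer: 3025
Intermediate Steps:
L(E, b) = E + E*b² (L(E, b) = (E*b)*b + E = E*b² + E = E + E*b²)
w = 15 (w = -5*(-3) + 0 = 15 + 0 = 15)
v(H, X) = 10*X (v(H, X) = X*(1 + 3²) = X*(1 + 9) = X*10 = 10*X)
(w + v(0, -7))² = (15 + 10*(-7))² = (15 - 70)² = (-55)² = 3025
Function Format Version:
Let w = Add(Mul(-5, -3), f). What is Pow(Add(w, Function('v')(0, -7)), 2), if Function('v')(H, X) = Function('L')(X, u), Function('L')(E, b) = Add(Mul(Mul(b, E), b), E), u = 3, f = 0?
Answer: 3025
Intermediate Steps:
Function('L')(E, b) = Add(E, Mul(E, Pow(b, 2))) (Function('L')(E, b) = Add(Mul(Mul(E, b), b), E) = Add(Mul(E, Pow(b, 2)), E) = Add(E, Mul(E, Pow(b, 2))))
w = 15 (w = Add(Mul(-5, -3), 0) = Add(15, 0) = 15)
Function('v')(H, X) = Mul(10, X) (Function('v')(H, X) = Mul(X, Add(1, Pow(3, 2))) = Mul(X, Add(1, 9)) = Mul(X, 10) = Mul(10, X))
Pow(Add(w, Function('v')(0, -7)), 2) = Pow(Add(15, Mul(10, -7)), 2) = Pow(Add(15, -70), 2) = Pow(-55, 2) = 3025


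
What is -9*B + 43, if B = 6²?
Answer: -281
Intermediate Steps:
B = 36
-9*B + 43 = -9*36 + 43 = -324 + 43 = -281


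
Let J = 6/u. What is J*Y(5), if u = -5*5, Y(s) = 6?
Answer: -36/25 ≈ -1.4400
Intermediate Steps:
u = -25
J = -6/25 (J = 6/(-25) = 6*(-1/25) = -6/25 ≈ -0.24000)
J*Y(5) = -6/25*6 = -36/25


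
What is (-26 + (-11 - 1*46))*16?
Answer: -1328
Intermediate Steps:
(-26 + (-11 - 1*46))*16 = (-26 + (-11 - 46))*16 = (-26 - 57)*16 = -83*16 = -1328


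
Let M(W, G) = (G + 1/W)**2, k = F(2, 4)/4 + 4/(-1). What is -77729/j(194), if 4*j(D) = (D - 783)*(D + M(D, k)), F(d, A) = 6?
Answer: 76984438/29200605 ≈ 2.6364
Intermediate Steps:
k = -5/2 (k = 6/4 + 4/(-1) = 6*(1/4) + 4*(-1) = 3/2 - 4 = -5/2 ≈ -2.5000)
j(D) = (-783 + D)*(D + (1 - 5*D/2)**2/D**2)/4 (j(D) = ((D - 783)*(D + (1 - 5*D/2)**2/D**2))/4 = ((-783 + D)*(D + (1 - 5*D/2)**2/D**2))/4 = (-783 + D)*(D + (1 - 5*D/2)**2/D**2)/4)
-77729/j(194) = -77729/(-19595/16 + 979/194 - 3107/16*194 - 783/4/194**2 + (1/4)*194**2) = -77729/(-19595/16 + 979*(1/194) - 301379/8 - 783/4*1/37636 + (1/4)*37636) = -77729/(-19595/16 + 979/194 - 301379/8 - 783/150544 + 9409) = -77729/(-554811495/18818) = -77729*(-18818/554811495) = 76984438/29200605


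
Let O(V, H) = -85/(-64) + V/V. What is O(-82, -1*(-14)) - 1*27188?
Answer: -1739883/64 ≈ -27186.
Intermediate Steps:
O(V, H) = 149/64 (O(V, H) = -85*(-1/64) + 1 = 85/64 + 1 = 149/64)
O(-82, -1*(-14)) - 1*27188 = 149/64 - 1*27188 = 149/64 - 27188 = -1739883/64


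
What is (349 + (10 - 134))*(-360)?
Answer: -81000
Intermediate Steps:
(349 + (10 - 134))*(-360) = (349 - 124)*(-360) = 225*(-360) = -81000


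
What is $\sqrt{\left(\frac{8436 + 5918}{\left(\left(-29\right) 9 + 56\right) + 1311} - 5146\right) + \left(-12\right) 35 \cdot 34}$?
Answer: $\frac{i \sqrt{5936676753}}{553} \approx 139.33 i$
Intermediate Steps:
$\sqrt{\left(\frac{8436 + 5918}{\left(\left(-29\right) 9 + 56\right) + 1311} - 5146\right) + \left(-12\right) 35 \cdot 34} = \sqrt{\left(\frac{14354}{\left(-261 + 56\right) + 1311} - 5146\right) - 14280} = \sqrt{\left(\frac{14354}{-205 + 1311} - 5146\right) - 14280} = \sqrt{\left(\frac{14354}{1106} - 5146\right) - 14280} = \sqrt{\left(14354 \cdot \frac{1}{1106} - 5146\right) - 14280} = \sqrt{\left(\frac{7177}{553} - 5146\right) - 14280} = \sqrt{- \frac{2838561}{553} - 14280} = \sqrt{- \frac{10735401}{553}} = \frac{i \sqrt{5936676753}}{553}$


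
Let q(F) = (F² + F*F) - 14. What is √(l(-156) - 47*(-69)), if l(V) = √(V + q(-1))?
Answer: √(3243 + 2*I*√42) ≈ 56.947 + 0.1138*I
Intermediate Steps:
q(F) = -14 + 2*F² (q(F) = (F² + F²) - 14 = 2*F² - 14 = -14 + 2*F²)
l(V) = √(-12 + V) (l(V) = √(V + (-14 + 2*(-1)²)) = √(V + (-14 + 2*1)) = √(V + (-14 + 2)) = √(V - 12) = √(-12 + V))
√(l(-156) - 47*(-69)) = √(√(-12 - 156) - 47*(-69)) = √(√(-168) + 3243) = √(2*I*√42 + 3243) = √(3243 + 2*I*√42)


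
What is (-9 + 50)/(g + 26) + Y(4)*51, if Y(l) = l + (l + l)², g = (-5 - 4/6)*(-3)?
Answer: 149165/43 ≈ 3469.0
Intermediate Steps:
g = 17 (g = (-5 - 4*⅙)*(-3) = (-5 - ⅔)*(-3) = -17/3*(-3) = 17)
Y(l) = l + 4*l² (Y(l) = l + (2*l)² = l + 4*l²)
(-9 + 50)/(g + 26) + Y(4)*51 = (-9 + 50)/(17 + 26) + (4*(1 + 4*4))*51 = 41/43 + (4*(1 + 16))*51 = 41*(1/43) + (4*17)*51 = 41/43 + 68*51 = 41/43 + 3468 = 149165/43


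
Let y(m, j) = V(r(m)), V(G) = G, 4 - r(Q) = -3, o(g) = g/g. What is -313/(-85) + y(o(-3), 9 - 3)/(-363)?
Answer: 113024/30855 ≈ 3.6631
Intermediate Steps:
o(g) = 1
r(Q) = 7 (r(Q) = 4 - 1*(-3) = 4 + 3 = 7)
y(m, j) = 7
-313/(-85) + y(o(-3), 9 - 3)/(-363) = -313/(-85) + 7/(-363) = -313*(-1/85) + 7*(-1/363) = 313/85 - 7/363 = 113024/30855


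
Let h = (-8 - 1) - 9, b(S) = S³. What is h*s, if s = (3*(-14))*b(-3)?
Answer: -20412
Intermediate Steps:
h = -18 (h = -9 - 9 = -18)
s = 1134 (s = (3*(-14))*(-3)³ = -42*(-27) = 1134)
h*s = -18*1134 = -20412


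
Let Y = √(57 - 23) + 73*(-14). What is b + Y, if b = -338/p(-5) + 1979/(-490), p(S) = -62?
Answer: -15502719/15190 + √34 ≈ -1014.8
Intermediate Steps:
Y = -1022 + √34 (Y = √34 - 1022 = -1022 + √34 ≈ -1016.2)
b = 21461/15190 (b = -338/(-62) + 1979/(-490) = -338*(-1/62) + 1979*(-1/490) = 169/31 - 1979/490 = 21461/15190 ≈ 1.4128)
b + Y = 21461/15190 + (-1022 + √34) = -15502719/15190 + √34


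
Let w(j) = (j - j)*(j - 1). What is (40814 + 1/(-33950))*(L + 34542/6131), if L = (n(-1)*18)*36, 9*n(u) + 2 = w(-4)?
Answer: -587732454059139/104073725 ≈ -5.6473e+6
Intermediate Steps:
w(j) = 0 (w(j) = 0*(-1 + j) = 0)
n(u) = -2/9 (n(u) = -2/9 + (⅑)*0 = -2/9 + 0 = -2/9)
L = -144 (L = -2/9*18*36 = -4*36 = -144)
(40814 + 1/(-33950))*(L + 34542/6131) = (40814 + 1/(-33950))*(-144 + 34542/6131) = (40814 - 1/33950)*(-144 + 34542*(1/6131)) = 1385635299*(-144 + 34542/6131)/33950 = (1385635299/33950)*(-848322/6131) = -587732454059139/104073725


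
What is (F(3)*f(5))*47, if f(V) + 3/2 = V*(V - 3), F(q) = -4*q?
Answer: -4794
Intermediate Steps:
f(V) = -3/2 + V*(-3 + V) (f(V) = -3/2 + V*(V - 3) = -3/2 + V*(-3 + V))
(F(3)*f(5))*47 = ((-4*3)*(-3/2 + 5² - 3*5))*47 = -12*(-3/2 + 25 - 15)*47 = -12*17/2*47 = -102*47 = -4794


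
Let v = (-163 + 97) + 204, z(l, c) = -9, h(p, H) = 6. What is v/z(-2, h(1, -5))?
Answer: -46/3 ≈ -15.333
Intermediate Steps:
v = 138 (v = -66 + 204 = 138)
v/z(-2, h(1, -5)) = 138/(-9) = 138*(-⅑) = -46/3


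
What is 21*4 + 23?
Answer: 107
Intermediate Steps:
21*4 + 23 = 84 + 23 = 107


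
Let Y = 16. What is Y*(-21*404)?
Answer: -135744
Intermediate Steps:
Y*(-21*404) = 16*(-21*404) = 16*(-8484) = -135744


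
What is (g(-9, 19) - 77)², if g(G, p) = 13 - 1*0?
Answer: 4096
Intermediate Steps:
g(G, p) = 13 (g(G, p) = 13 + 0 = 13)
(g(-9, 19) - 77)² = (13 - 77)² = (-64)² = 4096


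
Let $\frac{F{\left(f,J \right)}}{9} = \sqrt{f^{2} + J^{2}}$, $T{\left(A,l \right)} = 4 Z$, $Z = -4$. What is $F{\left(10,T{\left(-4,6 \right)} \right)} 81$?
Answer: $1458 \sqrt{89} \approx 13755.0$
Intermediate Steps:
$T{\left(A,l \right)} = -16$ ($T{\left(A,l \right)} = 4 \left(-4\right) = -16$)
$F{\left(f,J \right)} = 9 \sqrt{J^{2} + f^{2}}$ ($F{\left(f,J \right)} = 9 \sqrt{f^{2} + J^{2}} = 9 \sqrt{J^{2} + f^{2}}$)
$F{\left(10,T{\left(-4,6 \right)} \right)} 81 = 9 \sqrt{\left(-16\right)^{2} + 10^{2}} \cdot 81 = 9 \sqrt{256 + 100} \cdot 81 = 9 \sqrt{356} \cdot 81 = 9 \cdot 2 \sqrt{89} \cdot 81 = 18 \sqrt{89} \cdot 81 = 1458 \sqrt{89}$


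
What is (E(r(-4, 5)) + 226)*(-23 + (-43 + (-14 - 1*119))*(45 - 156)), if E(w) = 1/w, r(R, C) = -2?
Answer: 8800363/2 ≈ 4.4002e+6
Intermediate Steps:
(E(r(-4, 5)) + 226)*(-23 + (-43 + (-14 - 1*119))*(45 - 156)) = (1/(-2) + 226)*(-23 + (-43 + (-14 - 1*119))*(45 - 156)) = (-½ + 226)*(-23 + (-43 + (-14 - 119))*(-111)) = 451*(-23 + (-43 - 133)*(-111))/2 = 451*(-23 - 176*(-111))/2 = 451*(-23 + 19536)/2 = (451/2)*19513 = 8800363/2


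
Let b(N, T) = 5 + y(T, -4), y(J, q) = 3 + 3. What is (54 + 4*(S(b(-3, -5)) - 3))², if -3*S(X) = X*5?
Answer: 8836/9 ≈ 981.78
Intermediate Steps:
y(J, q) = 6
b(N, T) = 11 (b(N, T) = 5 + 6 = 11)
S(X) = -5*X/3 (S(X) = -X*5/3 = -5*X/3)
(54 + 4*(S(b(-3, -5)) - 3))² = (54 + 4*(-5/3*11 - 3))² = (54 + 4*(-55/3 - 3))² = (54 + 4*(-64/3))² = (54 - 256/3)² = (-94/3)² = 8836/9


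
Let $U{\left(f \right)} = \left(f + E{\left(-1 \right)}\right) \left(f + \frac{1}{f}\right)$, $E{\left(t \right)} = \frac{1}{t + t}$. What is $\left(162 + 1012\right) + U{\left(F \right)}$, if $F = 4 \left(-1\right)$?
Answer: $\frac{9545}{8} \approx 1193.1$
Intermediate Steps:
$E{\left(t \right)} = \frac{1}{2 t}$
$F = -4$
$U{\left(f \right)} = \left(- \frac{1}{2} + f\right) \left(f + \frac{1}{f}\right)$ ($U{\left(f \right)} = \left(f + \frac{1}{2 \left(-1\right)}\right) \left(f + \frac{1}{f}\right) = \left(f + \frac{1}{2} \left(-1\right)\right) \left(f + \frac{1}{f}\right) = \left(f - \frac{1}{2}\right) \left(f + \frac{1}{f}\right) = \left(- \frac{1}{2} + f\right) \left(f + \frac{1}{f}\right)$)
$\left(162 + 1012\right) + U{\left(F \right)} = \left(162 + 1012\right) + \left(1 + \left(-4\right)^{2} - -2 - \frac{1}{2 \left(-4\right)}\right) = 1174 + \left(1 + 16 + 2 - - \frac{1}{8}\right) = 1174 + \left(1 + 16 + 2 + \frac{1}{8}\right) = 1174 + \frac{153}{8} = \frac{9545}{8}$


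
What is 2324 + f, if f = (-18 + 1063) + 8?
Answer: 3377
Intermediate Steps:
f = 1053 (f = 1045 + 8 = 1053)
2324 + f = 2324 + 1053 = 3377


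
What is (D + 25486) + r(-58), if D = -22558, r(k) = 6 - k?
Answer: 2992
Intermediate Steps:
(D + 25486) + r(-58) = (-22558 + 25486) + (6 - 1*(-58)) = 2928 + (6 + 58) = 2928 + 64 = 2992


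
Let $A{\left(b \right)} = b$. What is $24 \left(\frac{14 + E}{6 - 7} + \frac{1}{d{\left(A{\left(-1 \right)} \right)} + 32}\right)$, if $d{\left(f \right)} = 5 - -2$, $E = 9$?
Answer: $- \frac{7168}{13} \approx -551.38$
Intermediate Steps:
$d{\left(f \right)} = 7$ ($d{\left(f \right)} = 5 + 2 = 7$)
$24 \left(\frac{14 + E}{6 - 7} + \frac{1}{d{\left(A{\left(-1 \right)} \right)} + 32}\right) = 24 \left(\frac{14 + 9}{6 - 7} + \frac{1}{7 + 32}\right) = 24 \left(\frac{23}{-1} + \frac{1}{39}\right) = 24 \left(23 \left(-1\right) + \frac{1}{39}\right) = 24 \left(-23 + \frac{1}{39}\right) = 24 \left(- \frac{896}{39}\right) = - \frac{7168}{13}$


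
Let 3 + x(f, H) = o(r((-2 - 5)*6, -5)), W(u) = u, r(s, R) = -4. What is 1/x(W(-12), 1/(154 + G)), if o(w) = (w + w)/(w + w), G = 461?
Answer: -1/2 ≈ -0.50000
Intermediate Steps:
o(w) = 1 (o(w) = (2*w)/((2*w)) = (2*w)*(1/(2*w)) = 1)
x(f, H) = -2 (x(f, H) = -3 + 1 = -2)
1/x(W(-12), 1/(154 + G)) = 1/(-2) = -1/2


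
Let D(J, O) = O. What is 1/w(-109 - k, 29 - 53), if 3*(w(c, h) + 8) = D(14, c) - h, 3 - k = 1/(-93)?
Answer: -279/10417 ≈ -0.026783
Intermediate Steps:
k = 280/93 (k = 3 - 1/(-93) = 3 - 1*(-1/93) = 3 + 1/93 = 280/93 ≈ 3.0108)
w(c, h) = -8 - h/3 + c/3 (w(c, h) = -8 + (c - h)/3 = -8 + (-h/3 + c/3) = -8 - h/3 + c/3)
1/w(-109 - k, 29 - 53) = 1/(-8 - (29 - 53)/3 + (-109 - 1*280/93)/3) = 1/(-8 - ⅓*(-24) + (-109 - 280/93)/3) = 1/(-8 + 8 + (⅓)*(-10417/93)) = 1/(-8 + 8 - 10417/279) = 1/(-10417/279) = -279/10417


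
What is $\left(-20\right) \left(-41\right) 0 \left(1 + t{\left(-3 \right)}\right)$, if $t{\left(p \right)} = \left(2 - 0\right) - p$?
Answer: $0$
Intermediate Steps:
$t{\left(p \right)} = 2 - p$ ($t{\left(p \right)} = \left(2 + 0\right) - p = 2 - p$)
$\left(-20\right) \left(-41\right) 0 \left(1 + t{\left(-3 \right)}\right) = \left(-20\right) \left(-41\right) 0 \left(1 + \left(2 - -3\right)\right) = 820 \cdot 0 \left(1 + \left(2 + 3\right)\right) = 820 \cdot 0 \left(1 + 5\right) = 820 \cdot 0 \cdot 6 = 820 \cdot 0 = 0$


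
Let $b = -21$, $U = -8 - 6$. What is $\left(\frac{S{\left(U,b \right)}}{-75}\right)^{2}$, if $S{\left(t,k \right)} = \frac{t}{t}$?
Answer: $\frac{1}{5625} \approx 0.00017778$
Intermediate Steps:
$U = -14$ ($U = -8 - 6 = -14$)
$S{\left(t,k \right)} = 1$
$\left(\frac{S{\left(U,b \right)}}{-75}\right)^{2} = \left(1 \frac{1}{-75}\right)^{2} = \left(1 \left(- \frac{1}{75}\right)\right)^{2} = \left(- \frac{1}{75}\right)^{2} = \frac{1}{5625}$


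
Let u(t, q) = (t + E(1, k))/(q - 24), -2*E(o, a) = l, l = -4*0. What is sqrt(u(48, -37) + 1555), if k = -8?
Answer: sqrt(5783227)/61 ≈ 39.424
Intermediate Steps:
l = 0
E(o, a) = 0 (E(o, a) = -1/2*0 = 0)
u(t, q) = t/(-24 + q) (u(t, q) = (t + 0)/(q - 24) = t/(-24 + q))
sqrt(u(48, -37) + 1555) = sqrt(48/(-24 - 37) + 1555) = sqrt(48/(-61) + 1555) = sqrt(48*(-1/61) + 1555) = sqrt(-48/61 + 1555) = sqrt(94807/61) = sqrt(5783227)/61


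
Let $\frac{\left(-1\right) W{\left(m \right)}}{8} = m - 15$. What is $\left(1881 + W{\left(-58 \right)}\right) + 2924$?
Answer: $5389$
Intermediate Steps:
$W{\left(m \right)} = 120 - 8 m$ ($W{\left(m \right)} = - 8 \left(m - 15\right) = - 8 \left(-15 + m\right) = 120 - 8 m$)
$\left(1881 + W{\left(-58 \right)}\right) + 2924 = \left(1881 + \left(120 - -464\right)\right) + 2924 = \left(1881 + \left(120 + 464\right)\right) + 2924 = \left(1881 + 584\right) + 2924 = 2465 + 2924 = 5389$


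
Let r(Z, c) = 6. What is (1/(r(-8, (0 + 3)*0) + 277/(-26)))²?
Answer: 676/14641 ≈ 0.046172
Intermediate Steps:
(1/(r(-8, (0 + 3)*0) + 277/(-26)))² = (1/(6 + 277/(-26)))² = (1/(6 + 277*(-1/26)))² = (1/(6 - 277/26))² = (1/(-121/26))² = (-26/121)² = 676/14641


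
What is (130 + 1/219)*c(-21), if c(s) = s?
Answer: -199297/73 ≈ -2730.1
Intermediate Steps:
(130 + 1/219)*c(-21) = (130 + 1/219)*(-21) = (28471/219)*(-21) = -199297/73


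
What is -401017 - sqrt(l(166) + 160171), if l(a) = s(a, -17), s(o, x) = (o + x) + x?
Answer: -401017 - sqrt(160303) ≈ -4.0142e+5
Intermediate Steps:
s(o, x) = o + 2*x
l(a) = -34 + a (l(a) = a + 2*(-17) = a - 34 = -34 + a)
-401017 - sqrt(l(166) + 160171) = -401017 - sqrt((-34 + 166) + 160171) = -401017 - sqrt(132 + 160171) = -401017 - sqrt(160303)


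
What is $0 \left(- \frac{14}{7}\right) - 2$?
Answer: $-2$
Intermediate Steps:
$0 \left(- \frac{14}{7}\right) - 2 = 0 \left(\left(-14\right) \frac{1}{7}\right) - 2 = 0 \left(-2\right) - 2 = 0 - 2 = -2$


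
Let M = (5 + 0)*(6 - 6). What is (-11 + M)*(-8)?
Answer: 88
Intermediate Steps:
M = 0 (M = 5*0 = 0)
(-11 + M)*(-8) = (-11 + 0)*(-8) = -11*(-8) = 88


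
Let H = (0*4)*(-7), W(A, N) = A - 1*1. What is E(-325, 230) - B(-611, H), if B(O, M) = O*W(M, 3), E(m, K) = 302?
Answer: -309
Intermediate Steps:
W(A, N) = -1 + A (W(A, N) = A - 1 = -1 + A)
H = 0 (H = 0*(-7) = 0)
B(O, M) = O*(-1 + M)
E(-325, 230) - B(-611, H) = 302 - (-611)*(-1 + 0) = 302 - (-611)*(-1) = 302 - 1*611 = 302 - 611 = -309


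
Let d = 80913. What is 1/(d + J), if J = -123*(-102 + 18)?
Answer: 1/91245 ≈ 1.0959e-5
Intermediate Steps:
J = 10332 (J = -123*(-84) = 10332)
1/(d + J) = 1/(80913 + 10332) = 1/91245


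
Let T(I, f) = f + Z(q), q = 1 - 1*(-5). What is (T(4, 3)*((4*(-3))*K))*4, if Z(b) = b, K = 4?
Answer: -1728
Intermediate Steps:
q = 6 (q = 1 + 5 = 6)
T(I, f) = 6 + f (T(I, f) = f + 6 = 6 + f)
(T(4, 3)*((4*(-3))*K))*4 = ((6 + 3)*((4*(-3))*4))*4 = (9*(-12*4))*4 = (9*(-48))*4 = -432*4 = -1728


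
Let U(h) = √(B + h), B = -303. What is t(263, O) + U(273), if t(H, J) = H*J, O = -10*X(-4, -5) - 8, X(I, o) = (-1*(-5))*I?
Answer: 50496 + I*√30 ≈ 50496.0 + 5.4772*I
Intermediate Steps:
X(I, o) = 5*I
O = 192 (O = -50*(-4) - 8 = -10*(-20) - 8 = 200 - 8 = 192)
U(h) = √(-303 + h)
t(263, O) + U(273) = 263*192 + √(-303 + 273) = 50496 + √(-30) = 50496 + I*√30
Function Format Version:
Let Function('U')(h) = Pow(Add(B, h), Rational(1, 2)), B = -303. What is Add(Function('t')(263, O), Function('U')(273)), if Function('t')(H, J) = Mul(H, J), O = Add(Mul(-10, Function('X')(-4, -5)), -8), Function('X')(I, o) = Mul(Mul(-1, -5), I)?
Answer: Add(50496, Mul(I, Pow(30, Rational(1, 2)))) ≈ Add(50496., Mul(5.4772, I))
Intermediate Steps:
Function('X')(I, o) = Mul(5, I)
O = 192 (O = Add(Mul(-10, Mul(5, -4)), -8) = Add(Mul(-10, -20), -8) = Add(200, -8) = 192)
Function('U')(h) = Pow(Add(-303, h), Rational(1, 2))
Add(Function('t')(263, O), Function('U')(273)) = Add(Mul(263, 192), Pow(Add(-303, 273), Rational(1, 2))) = Add(50496, Pow(-30, Rational(1, 2))) = Add(50496, Mul(I, Pow(30, Rational(1, 2))))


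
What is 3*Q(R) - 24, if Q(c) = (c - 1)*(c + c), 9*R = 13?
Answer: -544/27 ≈ -20.148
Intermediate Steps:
R = 13/9 (R = (⅑)*13 = 13/9 ≈ 1.4444)
Q(c) = 2*c*(-1 + c) (Q(c) = (-1 + c)*(2*c) = 2*c*(-1 + c))
3*Q(R) - 24 = 3*(2*(13/9)*(-1 + 13/9)) - 24 = 3*(2*(13/9)*(4/9)) - 24 = 3*(104/81) - 24 = 104/27 - 24 = -544/27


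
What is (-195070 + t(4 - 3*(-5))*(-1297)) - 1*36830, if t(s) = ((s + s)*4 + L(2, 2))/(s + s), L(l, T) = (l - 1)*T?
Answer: -4505969/19 ≈ -2.3716e+5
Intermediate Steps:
L(l, T) = T*(-1 + l) (L(l, T) = (-1 + l)*T = T*(-1 + l))
t(s) = (2 + 8*s)/(2*s) (t(s) = ((s + s)*4 + 2*(-1 + 2))/(s + s) = ((2*s)*4 + 2*1)/((2*s)) = (8*s + 2)*(1/(2*s)) = (2 + 8*s)*(1/(2*s)) = (2 + 8*s)/(2*s))
(-195070 + t(4 - 3*(-5))*(-1297)) - 1*36830 = (-195070 + (4 + 1/(4 - 3*(-5)))*(-1297)) - 1*36830 = (-195070 + (4 + 1/(4 + 15))*(-1297)) - 36830 = (-195070 + (4 + 1/19)*(-1297)) - 36830 = (-195070 + (77/19)*(-1297)) - 36830 = (-195070 - 99869/19) - 36830 = -3806199/19 - 36830 = -4505969/19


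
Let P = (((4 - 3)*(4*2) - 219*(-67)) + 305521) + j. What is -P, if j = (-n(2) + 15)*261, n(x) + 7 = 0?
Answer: -325944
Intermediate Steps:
n(x) = -7 (n(x) = -7 + 0 = -7)
j = 5742 (j = (-1*(-7) + 15)*261 = (7 + 15)*261 = 22*261 = 5742)
P = 325944 (P = (((4 - 3)*(4*2) - 219*(-67)) + 305521) + 5742 = ((1*8 + 14673) + 305521) + 5742 = ((8 + 14673) + 305521) + 5742 = (14681 + 305521) + 5742 = 320202 + 5742 = 325944)
-P = -1*325944 = -325944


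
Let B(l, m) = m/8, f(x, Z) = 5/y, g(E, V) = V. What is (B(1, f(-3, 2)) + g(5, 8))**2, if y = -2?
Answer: 15129/256 ≈ 59.098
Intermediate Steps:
f(x, Z) = -5/2 (f(x, Z) = 5/(-2) = 5*(-1/2) = -5/2)
B(l, m) = m/8 (B(l, m) = m*(1/8) = m/8)
(B(1, f(-3, 2)) + g(5, 8))**2 = ((1/8)*(-5/2) + 8)**2 = (-5/16 + 8)**2 = (123/16)**2 = 15129/256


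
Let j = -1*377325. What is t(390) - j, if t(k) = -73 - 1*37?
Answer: 377215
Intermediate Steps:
t(k) = -110 (t(k) = -73 - 37 = -110)
j = -377325
t(390) - j = -110 - 1*(-377325) = -110 + 377325 = 377215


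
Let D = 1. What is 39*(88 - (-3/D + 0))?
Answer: 3549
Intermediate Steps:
39*(88 - (-3/D + 0)) = 39*(88 - (-3/1 + 0)) = 39*(88 - (-3*1 + 0)) = 39*(88 - (-3 + 0)) = 39*(88 - 1*(-3)) = 39*(88 + 3) = 39*91 = 3549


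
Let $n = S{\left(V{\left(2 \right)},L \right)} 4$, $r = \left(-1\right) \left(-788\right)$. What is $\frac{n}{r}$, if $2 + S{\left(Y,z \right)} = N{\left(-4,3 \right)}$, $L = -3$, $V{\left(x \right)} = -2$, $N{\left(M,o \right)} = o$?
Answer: $\frac{1}{197} \approx 0.0050761$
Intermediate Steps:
$S{\left(Y,z \right)} = 1$ ($S{\left(Y,z \right)} = -2 + 3 = 1$)
$r = 788$
$n = 4$ ($n = 1 \cdot 4 = 4$)
$\frac{n}{r} = \frac{4}{788} = 4 \cdot \frac{1}{788} = \frac{1}{197}$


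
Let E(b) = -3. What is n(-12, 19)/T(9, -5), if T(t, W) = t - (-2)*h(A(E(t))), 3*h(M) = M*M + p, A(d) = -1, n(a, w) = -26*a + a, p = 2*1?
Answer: 300/11 ≈ 27.273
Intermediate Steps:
p = 2
n(a, w) = -25*a
h(M) = 2/3 + M**2/3 (h(M) = (M*M + 2)/3 = (M**2 + 2)/3 = (2 + M**2)/3 = 2/3 + M**2/3)
T(t, W) = 2 + t (T(t, W) = t - (-2)*(2/3 + (1/3)*(-1)**2) = t - (-2)*(2/3 + (1/3)*1) = t - (-2)*(2/3 + 1/3) = t - (-2) = t - 1*(-2) = t + 2 = 2 + t)
n(-12, 19)/T(9, -5) = (-25*(-12))/(2 + 9) = 300/11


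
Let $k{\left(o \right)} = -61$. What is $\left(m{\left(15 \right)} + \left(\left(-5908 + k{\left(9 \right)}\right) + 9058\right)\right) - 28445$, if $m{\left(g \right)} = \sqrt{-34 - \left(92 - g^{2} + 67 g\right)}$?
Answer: $-25356 + i \sqrt{906} \approx -25356.0 + 30.1 i$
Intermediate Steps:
$m{\left(g \right)} = \sqrt{-126 + g^{2} - 67 g}$ ($m{\left(g \right)} = \sqrt{-34 - \left(92 - g^{2} + 67 g\right)} = \sqrt{-126 + g^{2} - 67 g}$)
$\left(m{\left(15 \right)} + \left(\left(-5908 + k{\left(9 \right)}\right) + 9058\right)\right) - 28445 = \left(\sqrt{-126 + 15^{2} - 1005} + \left(\left(-5908 - 61\right) + 9058\right)\right) - 28445 = \left(\sqrt{-126 + 225 - 1005} + \left(-5969 + 9058\right)\right) - 28445 = \left(\sqrt{-906} + 3089\right) - 28445 = \left(i \sqrt{906} + 3089\right) - 28445 = \left(3089 + i \sqrt{906}\right) - 28445 = -25356 + i \sqrt{906}$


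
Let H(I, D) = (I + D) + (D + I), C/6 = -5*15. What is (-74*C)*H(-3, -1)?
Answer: -266400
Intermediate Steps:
C = -450 (C = 6*(-5*15) = 6*(-75) = -450)
H(I, D) = 2*D + 2*I (H(I, D) = (D + I) + (D + I) = 2*D + 2*I)
(-74*C)*H(-3, -1) = (-74*(-450))*(2*(-1) + 2*(-3)) = 33300*(-2 - 6) = 33300*(-8) = -266400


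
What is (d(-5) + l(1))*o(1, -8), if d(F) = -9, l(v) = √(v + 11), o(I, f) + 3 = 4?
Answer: -9 + 2*√3 ≈ -5.5359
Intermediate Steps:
o(I, f) = 1 (o(I, f) = -3 + 4 = 1)
l(v) = √(11 + v)
(d(-5) + l(1))*o(1, -8) = (-9 + √(11 + 1))*1 = (-9 + √12)*1 = (-9 + 2*√3)*1 = -9 + 2*√3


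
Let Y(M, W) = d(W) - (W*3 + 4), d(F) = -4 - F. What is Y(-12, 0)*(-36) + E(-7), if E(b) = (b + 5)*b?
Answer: 302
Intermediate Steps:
Y(M, W) = -8 - 4*W (Y(M, W) = (-4 - W) - (W*3 + 4) = (-4 - W) - (3*W + 4) = (-4 - W) - (4 + 3*W) = (-4 - W) + (-4 - 3*W) = -8 - 4*W)
E(b) = b*(5 + b) (E(b) = (5 + b)*b = b*(5 + b))
Y(-12, 0)*(-36) + E(-7) = (-8 - 4*0)*(-36) - 7*(5 - 7) = (-8 + 0)*(-36) - 7*(-2) = -8*(-36) + 14 = 288 + 14 = 302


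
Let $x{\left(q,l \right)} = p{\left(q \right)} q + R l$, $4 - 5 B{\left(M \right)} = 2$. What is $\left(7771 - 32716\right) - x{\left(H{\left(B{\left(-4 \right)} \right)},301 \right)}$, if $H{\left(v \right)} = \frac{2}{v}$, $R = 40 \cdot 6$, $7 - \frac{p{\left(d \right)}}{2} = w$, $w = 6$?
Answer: $-97195$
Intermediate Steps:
$p{\left(d \right)} = 2$ ($p{\left(d \right)} = 14 - 12 = 2$)
$B{\left(M \right)} = \frac{2}{5}$ ($B{\left(M \right)} = \frac{4}{5} - \frac{2}{5} = \frac{2}{5}$)
$R = 240$
$x{\left(q,l \right)} = 2 q + 240 l$
$\left(7771 - 32716\right) - x{\left(H{\left(B{\left(-4 \right)} \right)},301 \right)} = \left(7771 - 32716\right) - \left(2 \frac{2}{\frac{2}{5}} + 240 \cdot 301\right) = \left(7771 - 32716\right) - \left(2 \cdot 2 \cdot \frac{5}{2} + 72240\right) = -24945 - \left(2 \cdot 5 + 72240\right) = -24945 - \left(10 + 72240\right) = -24945 - 72250 = -97195$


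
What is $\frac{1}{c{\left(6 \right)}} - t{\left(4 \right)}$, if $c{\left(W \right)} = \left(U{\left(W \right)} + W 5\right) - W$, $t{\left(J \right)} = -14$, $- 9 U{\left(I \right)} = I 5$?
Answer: $\frac{871}{62} \approx 14.048$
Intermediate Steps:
$U{\left(I \right)} = - \frac{5 I}{9}$ ($U{\left(I \right)} = - \frac{I 5}{9} = - \frac{5 I}{9}$)
$c{\left(W \right)} = \frac{31 W}{9}$ ($c{\left(W \right)} = \left(- \frac{5 W}{9} + W 5\right) - W = \left(- \frac{5 W}{9} + 5 W\right) - W = \frac{40 W}{9} - W = \frac{31 W}{9}$)
$\frac{1}{c{\left(6 \right)}} - t{\left(4 \right)} = \frac{1}{\frac{31}{9} \cdot 6} - -14 = \frac{1}{\frac{62}{3}} + 14 = \frac{3}{62} + 14 = \frac{871}{62}$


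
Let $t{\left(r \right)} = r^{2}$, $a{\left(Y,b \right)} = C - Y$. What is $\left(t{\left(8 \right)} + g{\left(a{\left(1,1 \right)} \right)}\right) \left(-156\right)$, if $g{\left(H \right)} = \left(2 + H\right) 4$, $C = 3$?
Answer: $-12480$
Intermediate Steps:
$a{\left(Y,b \right)} = 3 - Y$
$g{\left(H \right)} = 8 + 4 H$
$\left(t{\left(8 \right)} + g{\left(a{\left(1,1 \right)} \right)}\right) \left(-156\right) = \left(8^{2} + \left(8 + 4 \left(3 - 1\right)\right)\right) \left(-156\right) = \left(64 + \left(8 + 4 \left(3 - 1\right)\right)\right) \left(-156\right) = \left(64 + \left(8 + 4 \cdot 2\right)\right) \left(-156\right) = \left(64 + \left(8 + 8\right)\right) \left(-156\right) = \left(64 + 16\right) \left(-156\right) = 80 \left(-156\right) = -12480$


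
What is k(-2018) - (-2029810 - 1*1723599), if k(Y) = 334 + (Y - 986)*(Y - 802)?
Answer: 12225023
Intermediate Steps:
k(Y) = 334 + (-986 + Y)*(-802 + Y)
k(-2018) - (-2029810 - 1*1723599) = (791106 + (-2018)² - 1788*(-2018)) - (-2029810 - 1*1723599) = (791106 + 4072324 + 3608184) - (-2029810 - 1723599) = 8471614 - 1*(-3753409) = 8471614 + 3753409 = 12225023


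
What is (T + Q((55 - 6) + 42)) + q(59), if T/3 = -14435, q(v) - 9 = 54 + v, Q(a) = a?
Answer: -43092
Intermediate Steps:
q(v) = 63 + v (q(v) = 9 + (54 + v) = 63 + v)
T = -43305 (T = 3*(-14435) = -43305)
(T + Q((55 - 6) + 42)) + q(59) = (-43305 + ((55 - 6) + 42)) + (63 + 59) = (-43305 + (49 + 42)) + 122 = (-43305 + 91) + 122 = -43214 + 122 = -43092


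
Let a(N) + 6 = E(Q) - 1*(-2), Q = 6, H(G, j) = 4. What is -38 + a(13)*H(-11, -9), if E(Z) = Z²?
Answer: 90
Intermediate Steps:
a(N) = 32 (a(N) = -6 + (6² - 1*(-2)) = -6 + (36 + 2) = -6 + 38 = 32)
-38 + a(13)*H(-11, -9) = -38 + 32*4 = -38 + 128 = 90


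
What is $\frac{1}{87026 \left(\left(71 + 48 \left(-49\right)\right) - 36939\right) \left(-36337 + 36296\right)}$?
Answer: $\frac{1}{139939548520} \approx 7.1459 \cdot 10^{-12}$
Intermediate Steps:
$\frac{1}{87026 \left(\left(71 + 48 \left(-49\right)\right) - 36939\right) \left(-36337 + 36296\right)} = \frac{1}{87026 \left(\left(71 - 2352\right) - 36939\right) \left(-41\right)} = \frac{1}{87026 \left(-2281 - 36939\right) \left(-41\right)} = \frac{1}{87026 \left(\left(-39220\right) \left(-41\right)\right)} = \frac{1}{87026 \cdot 1608020} = \frac{1}{87026} \cdot \frac{1}{1608020} = \frac{1}{139939548520}$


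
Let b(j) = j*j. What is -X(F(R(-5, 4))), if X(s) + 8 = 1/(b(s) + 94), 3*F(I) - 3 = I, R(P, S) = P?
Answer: 6791/850 ≈ 7.9894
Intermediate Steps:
b(j) = j²
F(I) = 1 + I/3
X(s) = -8 + 1/(94 + s²) (X(s) = -8 + 1/(s² + 94) = -8 + 1/(94 + s²))
-X(F(R(-5, 4))) = -(-751 - 8*(1 + (⅓)*(-5))²)/(94 + (1 + (⅓)*(-5))²) = -(-751 - 8*(1 - 5/3)²)/(94 + (1 - 5/3)²) = -(-751 - 8*(-⅔)²)/(94 + (-⅔)²) = -(-751 - 8*4/9)/(94 + 4/9) = -(-751 - 32/9)/850/9 = -9*(-6791)/(850*9) = -1*(-6791/850) = 6791/850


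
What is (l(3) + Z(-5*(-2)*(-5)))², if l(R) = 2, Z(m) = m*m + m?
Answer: 6012304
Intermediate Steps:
Z(m) = m + m² (Z(m) = m² + m = m + m²)
(l(3) + Z(-5*(-2)*(-5)))² = (2 + (-5*(-2)*(-5))*(1 - 5*(-2)*(-5)))² = (2 + (10*(-5))*(1 + 10*(-5)))² = (2 - 50*(1 - 50))² = (2 - 50*(-49))² = (2 + 2450)² = 2452² = 6012304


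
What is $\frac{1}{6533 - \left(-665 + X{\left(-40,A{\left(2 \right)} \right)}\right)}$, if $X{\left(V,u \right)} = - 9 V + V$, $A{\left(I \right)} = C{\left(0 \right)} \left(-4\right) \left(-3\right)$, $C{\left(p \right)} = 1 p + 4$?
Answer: $\frac{1}{6878} \approx 0.00014539$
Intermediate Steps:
$C{\left(p \right)} = 4 + p$ ($C{\left(p \right)} = p + 4 = 4 + p$)
$A{\left(I \right)} = 48$ ($A{\left(I \right)} = \left(4 + 0\right) \left(-4\right) \left(-3\right) = 4 \left(-4\right) \left(-3\right) = \left(-16\right) \left(-3\right) = 48$)
$X{\left(V,u \right)} = - 8 V$
$\frac{1}{6533 - \left(-665 + X{\left(-40,A{\left(2 \right)} \right)}\right)} = \frac{1}{6533 + \left(665 - \left(-8\right) \left(-40\right)\right)} = \frac{1}{6533 + \left(665 - 320\right)} = \frac{1}{6533 + 345} = \frac{1}{6878}$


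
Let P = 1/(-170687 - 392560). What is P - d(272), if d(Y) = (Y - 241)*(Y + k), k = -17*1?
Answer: -4452467536/563247 ≈ -7905.0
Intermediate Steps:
k = -17
P = -1/563247 (P = 1/(-563247) = -1/563247 ≈ -1.7754e-6)
d(Y) = (-241 + Y)*(-17 + Y) (d(Y) = (Y - 241)*(Y - 17) = (-241 + Y)*(-17 + Y))
P - d(272) = -1/563247 - (4097 + 272**2 - 258*272) = -1/563247 - (4097 + 73984 - 70176) = -1/563247 - 1*7905 = -1/563247 - 7905 = -4452467536/563247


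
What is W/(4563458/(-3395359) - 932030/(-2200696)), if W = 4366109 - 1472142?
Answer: -10812082056869205244/3439103658999 ≈ -3.1439e+6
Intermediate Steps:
W = 2893967
W/(4563458/(-3395359) - 932030/(-2200696)) = 2893967/(4563458/(-3395359) - 932030/(-2200696)) = 2893967/(4563458*(-1/3395359) - 932030*(-1/2200696)) = 2893967/(-4563458/3395359 + 466015/1100348) = 2893967/(-3439103658999/3736076484932) = 2893967*(-3736076484932/3439103658999) = -10812082056869205244/3439103658999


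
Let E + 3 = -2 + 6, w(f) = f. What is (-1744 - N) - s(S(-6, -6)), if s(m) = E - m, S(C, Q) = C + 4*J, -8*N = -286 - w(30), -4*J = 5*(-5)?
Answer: -3531/2 ≈ -1765.5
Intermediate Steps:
E = 1 (E = -3 + (-2 + 6) = -3 + 4 = 1)
J = 25/4 (J = -5*(-5)/4 = -1/4*(-25) = 25/4 ≈ 6.2500)
N = 79/2 (N = -(-286 - 1*30)/8 = -(-286 - 30)/8 = -1/8*(-316) = 79/2 ≈ 39.500)
S(C, Q) = 25 + C (S(C, Q) = C + 4*(25/4) = C + 25 = 25 + C)
s(m) = 1 - m
(-1744 - N) - s(S(-6, -6)) = (-1744 - 1*79/2) - (1 - (25 - 6)) = (-1744 - 79/2) - (1 - 1*19) = -3567/2 - (1 - 19) = -3567/2 - 1*(-18) = -3567/2 + 18 = -3531/2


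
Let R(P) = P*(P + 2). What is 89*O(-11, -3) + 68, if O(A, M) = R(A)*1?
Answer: 8879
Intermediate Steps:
R(P) = P*(2 + P)
O(A, M) = A*(2 + A) (O(A, M) = (A*(2 + A))*1 = A*(2 + A))
89*O(-11, -3) + 68 = 89*(-11*(2 - 11)) + 68 = 89*(-11*(-9)) + 68 = 89*99 + 68 = 8811 + 68 = 8879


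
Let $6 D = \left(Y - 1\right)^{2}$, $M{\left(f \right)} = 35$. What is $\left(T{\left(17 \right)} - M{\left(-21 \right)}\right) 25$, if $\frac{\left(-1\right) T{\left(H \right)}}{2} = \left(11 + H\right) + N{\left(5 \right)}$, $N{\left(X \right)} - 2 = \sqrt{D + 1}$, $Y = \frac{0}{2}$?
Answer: $-2375 - \frac{25 \sqrt{42}}{3} \approx -2429.0$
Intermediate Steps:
$Y = 0$ ($Y = 0 \cdot \frac{1}{2} = 0$)
$D = \frac{1}{6}$ ($D = \frac{\left(0 - 1\right)^{2}}{6} = \frac{\left(-1\right)^{2}}{6} = \frac{1}{6} \cdot 1 = \frac{1}{6} \approx 0.16667$)
$N{\left(X \right)} = 2 + \frac{\sqrt{42}}{6}$ ($N{\left(X \right)} = 2 + \sqrt{\frac{1}{6} + 1} = 2 + \sqrt{\frac{7}{6}} = 2 + \frac{\sqrt{42}}{6}$)
$T{\left(H \right)} = -26 - 2 H - \frac{\sqrt{42}}{3}$ ($T{\left(H \right)} = - 2 \left(\left(11 + H\right) + \left(2 + \frac{\sqrt{42}}{6}\right)\right) = - 2 \left(13 + H + \frac{\sqrt{42}}{6}\right) = -26 - 2 H - \frac{\sqrt{42}}{3}$)
$\left(T{\left(17 \right)} - M{\left(-21 \right)}\right) 25 = \left(\left(-26 - 34 - \frac{\sqrt{42}}{3}\right) - 35\right) 25 = \left(\left(-60 - \frac{\sqrt{42}}{3}\right) - 35\right) 25 = \left(-95 - \frac{\sqrt{42}}{3}\right) 25 = -2375 - \frac{25 \sqrt{42}}{3}$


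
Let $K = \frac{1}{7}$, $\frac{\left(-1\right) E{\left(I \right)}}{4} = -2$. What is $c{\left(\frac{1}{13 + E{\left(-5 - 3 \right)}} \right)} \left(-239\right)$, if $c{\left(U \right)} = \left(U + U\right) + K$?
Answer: $- \frac{1195}{21} \approx -56.905$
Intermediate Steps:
$E{\left(I \right)} = 8$ ($E{\left(I \right)} = \left(-4\right) \left(-2\right) = 8$)
$K = \frac{1}{7} \approx 0.14286$
$c{\left(U \right)} = \frac{1}{7} + 2 U$ ($c{\left(U \right)} = \left(U + U\right) + \frac{1}{7} = 2 U + \frac{1}{7} = \frac{1}{7} + 2 U$)
$c{\left(\frac{1}{13 + E{\left(-5 - 3 \right)}} \right)} \left(-239\right) = \left(\frac{1}{7} + \frac{2}{13 + 8}\right) \left(-239\right) = \left(\frac{1}{7} + \frac{2}{21}\right) \left(-239\right) = \frac{5}{21} \left(-239\right) = - \frac{1195}{21}$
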